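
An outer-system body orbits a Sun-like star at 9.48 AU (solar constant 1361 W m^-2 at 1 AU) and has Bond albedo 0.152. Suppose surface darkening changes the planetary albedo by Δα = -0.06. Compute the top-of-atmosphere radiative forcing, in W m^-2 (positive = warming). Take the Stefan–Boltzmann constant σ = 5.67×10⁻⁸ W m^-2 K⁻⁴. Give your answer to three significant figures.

0.227 W m^-2

Flux at the orbit: S = 1361/(9.48)² = 15.14 W m^-2.
TOA radiative forcing: ΔF = −S·Δα/4 = −15.14·(-0.06)/4 = 0.2272 W m^-2.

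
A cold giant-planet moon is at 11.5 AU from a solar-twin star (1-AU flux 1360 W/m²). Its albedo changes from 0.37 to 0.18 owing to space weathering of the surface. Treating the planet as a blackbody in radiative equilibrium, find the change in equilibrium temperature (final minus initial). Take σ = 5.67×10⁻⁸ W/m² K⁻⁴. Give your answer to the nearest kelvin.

5 K

Flux at the orbit: S = 1360/(11.5)² = 10.28 W/m².
Initial: T₁ = [S(1−0.37)/(4σ)]^(1/4) = 73.11 K.
With α = 0.18, T₂ = 78.09 K.
Change: 78.09 − 73.11 = 4.980 K.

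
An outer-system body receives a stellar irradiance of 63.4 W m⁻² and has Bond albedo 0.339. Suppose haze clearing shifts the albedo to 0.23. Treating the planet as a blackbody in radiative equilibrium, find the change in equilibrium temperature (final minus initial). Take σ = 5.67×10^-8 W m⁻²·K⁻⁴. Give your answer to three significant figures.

With α = 0.339, T₁ = 116.6 K.
After:  T₂ = [63.40·0.77/(4σ)]^(1/4) = 121.1 K.
Change: 121.1 − 116.6 = 4.535 K.

4.53 K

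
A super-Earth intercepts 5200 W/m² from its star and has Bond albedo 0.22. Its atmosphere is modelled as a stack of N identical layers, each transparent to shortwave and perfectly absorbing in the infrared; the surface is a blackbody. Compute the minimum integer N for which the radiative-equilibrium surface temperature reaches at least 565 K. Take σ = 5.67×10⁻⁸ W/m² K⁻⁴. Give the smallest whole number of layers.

Top-of-atmosphere balance: σT_e⁴ = S(1−α)/4 = 1014 W/m² → T_e = 365.7 K.
Since T_s⁴ = (N+1)T_e⁴, we need N ≥ (T_s/T_e)⁴ − 1 = 4.698.
Rounding up, N = 5.

5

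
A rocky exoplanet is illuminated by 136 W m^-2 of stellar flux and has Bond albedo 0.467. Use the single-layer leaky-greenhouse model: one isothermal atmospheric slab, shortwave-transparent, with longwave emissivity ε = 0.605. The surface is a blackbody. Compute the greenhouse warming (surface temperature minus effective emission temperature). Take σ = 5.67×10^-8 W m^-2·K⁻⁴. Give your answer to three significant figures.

The planet radiates to space at T_e = [S(1−α)/(4σ)]^(1/4) = 133.7 K.
For a single slab of emissivity ε, T_s⁴ = 2T_e⁴/(2−ε); thus T_s = 133.7·(1.434)^(1/4) = 146.3 K.
The atmosphere warms the surface by 12.60 K.

12.6 K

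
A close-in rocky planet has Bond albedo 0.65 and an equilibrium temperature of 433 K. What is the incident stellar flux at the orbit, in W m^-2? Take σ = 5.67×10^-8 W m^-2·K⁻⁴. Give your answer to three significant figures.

From S(1−α)/4 = σT⁴: S = 4σT⁴/(1−α).
The emitted flux is σT⁴ = 1993 W m^-2.
So S = 4×1993/(1−0.65) = 22780 W m^-2.

22800 W m^-2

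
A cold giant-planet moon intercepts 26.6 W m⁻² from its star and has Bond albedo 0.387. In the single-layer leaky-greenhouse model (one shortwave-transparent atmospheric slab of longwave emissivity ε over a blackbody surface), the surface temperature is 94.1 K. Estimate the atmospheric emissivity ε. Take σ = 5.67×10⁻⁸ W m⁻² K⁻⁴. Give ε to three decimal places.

First, T_e = [26.60·(1−0.387)/(4σ)]^(1/4) = 92.08 K.
Since (2−ε)/2 = (T_e/T_s)⁴ = 0.9169, ε = 0.1661.

0.166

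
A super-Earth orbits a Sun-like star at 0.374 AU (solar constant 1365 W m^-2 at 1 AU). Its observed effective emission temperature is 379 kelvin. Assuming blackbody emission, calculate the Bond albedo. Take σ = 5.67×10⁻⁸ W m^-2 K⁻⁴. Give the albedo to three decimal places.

Irradiance scales as 1/d², so S = 1365 W m^-2 × (1/0.374)² = 9759 W m^-2.
Energy balance: S(1−α)/4 = σT⁴, so 1−α = 4σT⁴/S.
4σT⁴ = 4·5.67×10⁻⁸·(379)⁴ = 4680 W m^-2.
1−α = 4680/9759 = 0.4795, so α = 0.5205.

0.520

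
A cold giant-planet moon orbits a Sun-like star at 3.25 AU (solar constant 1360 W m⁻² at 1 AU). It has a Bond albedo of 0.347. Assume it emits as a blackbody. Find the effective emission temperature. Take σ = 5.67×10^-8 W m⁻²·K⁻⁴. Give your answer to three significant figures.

139 K

Irradiance scales as 1/d², so S = 1360 W m⁻² × (1/3.25)² = 128.8 W m⁻².
Averaging over the sphere, the absorbed flux is S(1−α)/4 = 21.02 W m⁻².
Set σT⁴ = 21.02 → T = (21.02/σ)^(1/4) = 138.8 K.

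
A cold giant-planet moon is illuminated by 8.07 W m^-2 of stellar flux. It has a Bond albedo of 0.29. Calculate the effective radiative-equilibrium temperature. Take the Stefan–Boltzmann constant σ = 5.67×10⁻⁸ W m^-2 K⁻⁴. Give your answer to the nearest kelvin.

71 kelvin

Absorbed flux (global mean): S(1−α)/4 = 8.070·0.71/4 = 1.432 W m^-2.
In equilibrium σT⁴ equals this, so T = 70.90 K.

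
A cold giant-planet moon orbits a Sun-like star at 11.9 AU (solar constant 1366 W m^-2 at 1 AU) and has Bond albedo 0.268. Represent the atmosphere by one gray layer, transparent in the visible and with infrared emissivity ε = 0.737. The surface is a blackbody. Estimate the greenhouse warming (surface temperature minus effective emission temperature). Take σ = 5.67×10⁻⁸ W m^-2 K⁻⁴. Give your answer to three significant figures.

9.10 K

Flux at the orbit: S = 1366/(11.9)² = 9.646 W m^-2.
Effective emission temperature (TOA balance): σT_e⁴ = S(1−α)/4 = 1.765 W m^-2 → T_e = 74.70 K.
For a single slab of emissivity ε, T_s⁴ = 2T_e⁴/(2−ε); thus T_s = 74.70·(1.584)^(1/4) = 83.79 K.
The atmosphere warms the surface by 9.096 K.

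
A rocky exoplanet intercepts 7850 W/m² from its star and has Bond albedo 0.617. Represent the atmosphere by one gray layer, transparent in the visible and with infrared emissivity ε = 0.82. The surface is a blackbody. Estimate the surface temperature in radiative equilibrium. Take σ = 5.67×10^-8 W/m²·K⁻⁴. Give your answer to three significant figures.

At the top of the atmosphere, σT_e⁴ = S(1−α)/4 = 751.6 W/m², giving T_e = 339.3 K.
For a single slab of emissivity ε, T_s⁴ = 2T_e⁴/(2−ε); thus T_s = 339.3·(1.695)^(1/4) = 387.2 K.

387 K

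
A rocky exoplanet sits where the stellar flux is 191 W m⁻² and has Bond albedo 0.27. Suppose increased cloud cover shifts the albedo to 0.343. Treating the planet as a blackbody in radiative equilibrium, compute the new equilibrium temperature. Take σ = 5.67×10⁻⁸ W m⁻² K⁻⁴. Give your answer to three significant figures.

153 kelvin

T₂ = [S(1−α₂)/(4σ)]^(1/4) = [191.0·0.657/(4σ)]^(1/4) = 153.4 K.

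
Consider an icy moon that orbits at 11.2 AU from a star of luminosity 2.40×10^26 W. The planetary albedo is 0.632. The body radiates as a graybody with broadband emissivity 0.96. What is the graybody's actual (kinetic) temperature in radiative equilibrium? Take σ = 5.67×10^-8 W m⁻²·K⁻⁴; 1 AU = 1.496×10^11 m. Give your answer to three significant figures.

Orbital distance: d = 11.2 AU = 1.676×10^12 m.
Spreading L over a sphere of radius d: S = 2.40×10^26/(4π·1.68×10^12²) = 6.803 W m⁻².
Absorbed flux (global mean): S(1−α)/4 = 6.803·0.368/4 = 0.6259 W m⁻².
Equating to εσT⁴ with ε = 0.96: T = (0.6259/0.96σ)^(1/4) = 58.23 K.

58.2 kelvin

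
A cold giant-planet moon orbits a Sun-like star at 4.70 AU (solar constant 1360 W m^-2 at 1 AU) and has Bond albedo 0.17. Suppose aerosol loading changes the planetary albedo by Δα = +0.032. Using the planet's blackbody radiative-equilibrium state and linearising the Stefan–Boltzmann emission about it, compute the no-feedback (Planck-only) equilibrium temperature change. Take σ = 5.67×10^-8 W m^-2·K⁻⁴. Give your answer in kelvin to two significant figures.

-1.2 kelvin

Irradiance scales as 1/d², so S = 1360 W m^-2 × (1/4.70)² = 61.57 W m^-2.
Unperturbed T_e = [61.57·(1−0.17)/(4σ)]^¼ = 122.5 K.
TOA radiative forcing: ΔF = −S·Δα/4 = −61.57·(+0.032)/4 = -0.4925 W m^-2.
Planck response: λ_P = 4σT_e³ = 4·5.67×10⁻⁸·(122.5)³ = 0.4171 W m^-2/K.
ΔT₀ = ΔF/λ_P = -0.4925/0.4171 = -1.18 K.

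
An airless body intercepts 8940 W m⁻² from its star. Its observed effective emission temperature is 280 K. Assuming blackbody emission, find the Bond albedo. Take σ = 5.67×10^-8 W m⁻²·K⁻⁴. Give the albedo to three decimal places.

Rearranging the radiative balance, α = 1 − 4σT⁴/S.
4σT⁴ = 4·5.67×10⁻⁸·(280)⁴ = 1394 W m⁻².
Hence α = 1 − 1394/8940 = 0.8441.

0.844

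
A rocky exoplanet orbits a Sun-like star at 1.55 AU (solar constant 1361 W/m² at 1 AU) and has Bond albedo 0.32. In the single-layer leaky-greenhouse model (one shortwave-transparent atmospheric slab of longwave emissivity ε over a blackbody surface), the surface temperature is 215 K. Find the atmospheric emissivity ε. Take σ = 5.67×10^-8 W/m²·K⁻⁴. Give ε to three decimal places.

0.410

Flux at the orbit: S = 1361/(1.55)² = 566.5 W/m².
TOA balance gives T_e = 203.0 K.
T_s⁴ = T_e⁴·2/(2−ε) → ε = 2 − 2(T_e/T_s)⁴ = 2 − 2·(203.0/215)⁴ = 0.4102.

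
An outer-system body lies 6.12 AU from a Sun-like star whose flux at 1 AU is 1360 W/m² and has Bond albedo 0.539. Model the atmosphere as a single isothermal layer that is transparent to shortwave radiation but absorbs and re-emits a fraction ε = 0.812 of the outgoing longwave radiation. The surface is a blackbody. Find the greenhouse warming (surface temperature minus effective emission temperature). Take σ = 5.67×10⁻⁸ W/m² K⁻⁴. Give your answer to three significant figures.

Flux at the orbit: S = 1360/(6.12)² = 36.31 W/m².
The planet radiates to space at T_e = [S(1−α)/(4σ)]^(1/4) = 92.69 K.
Surface balance with a leaky layer gives σT_s⁴ = σT_e⁴·2/(2−ε), so T_s = T_e·[2/(2−0.812)]^(1/4) = 105.6 K.
Greenhouse warming: T_s − T_e = 12.89 K.

12.9 kelvin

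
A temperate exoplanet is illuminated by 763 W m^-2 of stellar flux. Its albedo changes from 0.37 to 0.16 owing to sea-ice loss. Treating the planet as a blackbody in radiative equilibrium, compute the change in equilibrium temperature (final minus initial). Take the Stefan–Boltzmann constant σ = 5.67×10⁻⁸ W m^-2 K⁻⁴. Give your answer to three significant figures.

16.0 K

With α = 0.37, T₁ = 214.6 K.
After:  T₂ = [763.0·0.84/(4σ)]^(1/4) = 230.6 K.
Change: 230.6 − 214.6 = 16.00 K.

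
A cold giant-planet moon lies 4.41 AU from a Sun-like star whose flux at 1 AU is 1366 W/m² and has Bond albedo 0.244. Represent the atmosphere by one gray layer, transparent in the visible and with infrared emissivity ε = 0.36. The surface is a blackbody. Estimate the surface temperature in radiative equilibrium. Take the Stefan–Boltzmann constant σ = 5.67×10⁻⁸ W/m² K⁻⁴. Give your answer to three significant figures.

130 K

Flux at the orbit: S = 1366/(4.41)² = 70.24 W/m².
The planet radiates to space at T_e = [S(1−α)/(4σ)]^(1/4) = 123.7 K.
The surface balance (absorbed SW + ε·downward IR = σT_s⁴) with T_a⁴ = T_s⁴/2 reduces to T_s = T_e·[2/(2−ε)]^¼ = 130.0 K.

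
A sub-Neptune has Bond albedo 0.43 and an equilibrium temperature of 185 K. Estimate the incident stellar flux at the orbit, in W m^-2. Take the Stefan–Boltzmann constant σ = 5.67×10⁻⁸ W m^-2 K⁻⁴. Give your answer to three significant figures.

466 W m^-2

Invert the energy balance for S: S = 4σT⁴/(1−α).
σT⁴ = 5.67×10⁻⁸·(185)⁴ = 66.42 W m^-2.
So S = 4×66.42/(1−0.43) = 466.1 W m^-2.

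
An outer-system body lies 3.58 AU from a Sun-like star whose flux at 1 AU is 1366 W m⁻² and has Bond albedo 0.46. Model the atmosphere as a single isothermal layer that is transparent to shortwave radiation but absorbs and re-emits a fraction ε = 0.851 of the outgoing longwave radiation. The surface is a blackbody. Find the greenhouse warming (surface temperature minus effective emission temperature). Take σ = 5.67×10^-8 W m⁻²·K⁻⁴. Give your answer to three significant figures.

18.8 K

Flux at the orbit: S = 1366/(3.58)² = 106.6 W m⁻².
Effective emission temperature (TOA balance): σT_e⁴ = S(1−α)/4 = 14.39 W m⁻² → T_e = 126.2 K.
The surface balance (absorbed SW + ε·downward IR = σT_s⁴) with T_a⁴ = T_s⁴/2 reduces to T_s = T_e·[2/(2−ε)]^¼ = 145.0 K.
The atmosphere warms the surface by 18.76 K.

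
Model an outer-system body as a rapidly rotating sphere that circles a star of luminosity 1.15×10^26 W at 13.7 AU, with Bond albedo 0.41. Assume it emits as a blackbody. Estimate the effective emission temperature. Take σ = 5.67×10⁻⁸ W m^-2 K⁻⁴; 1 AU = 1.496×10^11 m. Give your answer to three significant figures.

48.8 kelvin

Orbital distance: d = 13.7 AU = 2.050×10^12 m.
Spreading L over a sphere of radius d: S = 1.15×10^26/(4π·2.05×10^12²) = 2.179 W m^-2.
Averaging over the sphere, the absorbed flux is S(1−α)/4 = 0.3213 W m^-2.
Balancing against σT⁴: T = (0.3213/5.67×10⁻⁸)^(1/4) = 48.79 K.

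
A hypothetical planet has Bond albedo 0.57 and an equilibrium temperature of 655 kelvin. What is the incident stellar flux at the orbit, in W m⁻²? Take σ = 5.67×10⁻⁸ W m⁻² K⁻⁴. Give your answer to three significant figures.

From S(1−α)/4 = σT⁴: S = 4σT⁴/(1−α).
σT⁴ = 5.67×10⁻⁸·(655)⁴ = 10440 W m⁻².
So S = 4×10440/(1−0.57) = 97080 W m⁻².

97100 W m⁻²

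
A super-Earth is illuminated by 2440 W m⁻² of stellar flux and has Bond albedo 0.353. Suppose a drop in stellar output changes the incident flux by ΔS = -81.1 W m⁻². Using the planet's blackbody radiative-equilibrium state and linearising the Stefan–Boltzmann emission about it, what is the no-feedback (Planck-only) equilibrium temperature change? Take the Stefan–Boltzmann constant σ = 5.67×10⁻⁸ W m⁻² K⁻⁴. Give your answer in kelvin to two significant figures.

Reference equilibrium: T_e = [S(1−α)/(4σ)]^(1/4) = 288.8 K.
TOA radiative forcing: ΔF = (1−α)ΔS/4 = 0.647·(-81.1)/4 = -13.12 W m⁻².
The Planck feedback parameter is 4σT_e³ = 5.466 W m⁻²/K.
ΔT₀ = ΔF/λ_P = -13.12/5.466 = -2.40 K.

-2.4 K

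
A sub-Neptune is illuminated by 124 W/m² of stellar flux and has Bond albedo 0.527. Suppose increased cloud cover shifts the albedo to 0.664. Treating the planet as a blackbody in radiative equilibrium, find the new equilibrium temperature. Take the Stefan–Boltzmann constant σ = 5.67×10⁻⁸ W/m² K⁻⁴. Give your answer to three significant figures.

116 K

With the new albedo, S(1−α₂)/4 = 10.42 W/m², so T₂ = 116.4 K.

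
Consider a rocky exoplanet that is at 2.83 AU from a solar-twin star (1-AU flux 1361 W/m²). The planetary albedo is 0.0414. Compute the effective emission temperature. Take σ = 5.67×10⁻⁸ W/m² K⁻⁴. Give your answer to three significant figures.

164 K

By the inverse-square law, S = 1361/2.83² = 169.9 W/m².
Absorbed flux (global mean): S(1−α)/4 = 169.9·0.959/4 = 40.73 W/m².
Balancing against σT⁴: T = (40.73/5.67×10⁻⁸)^(1/4) = 163.7 K.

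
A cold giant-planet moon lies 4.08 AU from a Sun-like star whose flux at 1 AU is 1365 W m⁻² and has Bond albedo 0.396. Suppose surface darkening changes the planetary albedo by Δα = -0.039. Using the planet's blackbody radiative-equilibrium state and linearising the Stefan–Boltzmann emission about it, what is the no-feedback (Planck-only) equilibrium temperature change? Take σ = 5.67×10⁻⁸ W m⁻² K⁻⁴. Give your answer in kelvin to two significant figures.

Irradiance scales as 1/d², so S = 1365 W m⁻² × (1/4.08)² = 82.00 W m⁻².
The baseline emission temperature is T_e = 121.6 K.
TOA radiative forcing: ΔF = −S·Δα/4 = −82.00·(-0.039)/4 = 0.7995 W m⁻².
Linearising σT⁴ gives d(σT⁴)/dT = 4σT_e³ = 0.4074 W m⁻² per K.
Hence the no-feedback warming is ΔF/(4σT_e³) = 1.96 K.

2.0 K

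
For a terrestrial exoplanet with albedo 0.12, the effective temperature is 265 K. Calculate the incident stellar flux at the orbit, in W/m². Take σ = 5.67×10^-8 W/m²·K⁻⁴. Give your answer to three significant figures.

From S(1−α)/4 = σT⁴: S = 4σT⁴/(1−α).
The emitted flux is σT⁴ = 279.6 W/m².
S = 4·279.6/0.88 = 1271 W/m².

1270 W/m²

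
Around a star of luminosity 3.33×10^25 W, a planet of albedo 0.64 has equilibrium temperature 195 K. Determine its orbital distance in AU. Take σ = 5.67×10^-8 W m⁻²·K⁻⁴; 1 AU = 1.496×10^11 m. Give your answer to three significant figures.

0.361 AU

Energy balance gives S = 4σT⁴/(1−α) = 910.9 W m⁻².
Then d = [L/(4πS)]^(1/2) = 5.394×10^10 m, i.e. 0.3605 AU.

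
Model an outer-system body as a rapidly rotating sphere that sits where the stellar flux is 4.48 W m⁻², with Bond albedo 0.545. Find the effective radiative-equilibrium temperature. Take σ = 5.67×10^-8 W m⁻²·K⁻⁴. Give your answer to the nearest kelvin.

55 kelvin

The planet absorbs (1−α)S over its disc πR² and re-emits over 4πR², so the mean absorbed flux is (1−0.545)·4.480/4 = 0.5096 W m⁻².
In equilibrium σT⁴ equals this, so T = 54.75 K.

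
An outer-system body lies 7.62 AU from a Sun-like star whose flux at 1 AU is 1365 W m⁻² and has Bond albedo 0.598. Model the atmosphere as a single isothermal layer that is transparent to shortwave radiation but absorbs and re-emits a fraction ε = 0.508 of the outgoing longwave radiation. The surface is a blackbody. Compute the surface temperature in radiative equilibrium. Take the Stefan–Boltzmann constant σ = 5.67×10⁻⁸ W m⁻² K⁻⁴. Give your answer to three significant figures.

86.5 kelvin

Flux at the orbit: S = 1365/(7.62)² = 23.51 W m⁻².
Effective emission temperature (TOA balance): σT_e⁴ = S(1−α)/4 = 2.363 W m⁻² → T_e = 80.34 K.
Surface balance with a leaky layer gives σT_s⁴ = σT_e⁴·2/(2−ε), so T_s = T_e·[2/(2−0.508)]^(1/4) = 86.45 K.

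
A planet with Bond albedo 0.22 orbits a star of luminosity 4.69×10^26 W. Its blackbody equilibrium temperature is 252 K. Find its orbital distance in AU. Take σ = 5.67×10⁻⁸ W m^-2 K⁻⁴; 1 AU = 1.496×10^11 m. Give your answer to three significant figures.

Energy balance gives S = 4σT⁴/(1−α) = 1173 W m^-2.
S = L/(4πd²) → d = √(L/4πS) = √(4.69×10^26/(4π·1173)) = 1.784×10^11 m = 1.193 AU.

1.19 AU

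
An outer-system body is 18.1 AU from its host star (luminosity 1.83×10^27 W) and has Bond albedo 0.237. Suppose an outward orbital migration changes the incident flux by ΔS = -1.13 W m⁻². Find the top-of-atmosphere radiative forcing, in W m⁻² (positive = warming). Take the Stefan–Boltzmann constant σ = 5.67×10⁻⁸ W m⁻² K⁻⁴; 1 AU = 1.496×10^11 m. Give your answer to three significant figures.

Orbital distance: d = 18.1 AU = 2.708×10^12 m.
Spreading L over a sphere of radius d: S = 1.83×10^27/(4π·2.71×10^12²) = 19.86 W m⁻².
ΔF = Δ[S(1−α)]/4 = (1−0.237)·-1.13/4 = -0.2155 W m⁻².

-0.216 W m⁻²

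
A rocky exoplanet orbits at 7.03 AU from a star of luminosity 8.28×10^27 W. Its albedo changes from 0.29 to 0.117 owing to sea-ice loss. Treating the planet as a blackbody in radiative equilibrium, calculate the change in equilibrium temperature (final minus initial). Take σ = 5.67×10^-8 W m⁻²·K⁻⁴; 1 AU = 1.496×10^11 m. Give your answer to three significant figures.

Orbital distance: d = 7.03 AU = 1.052×10^12 m.
Spreading L over a sphere of radius d: S = 8.28×10^27/(4π·1.05×10^12²) = 595.7 W m⁻².
Initial: T₁ = [S(1−0.29)/(4σ)]^(1/4) = 207.8 K.
Final:   T₂ = [S(1−0.117)/(4σ)]^(1/4) = 219.5 K.
Change: 219.5 − 207.8 = 11.64 K.

11.6 K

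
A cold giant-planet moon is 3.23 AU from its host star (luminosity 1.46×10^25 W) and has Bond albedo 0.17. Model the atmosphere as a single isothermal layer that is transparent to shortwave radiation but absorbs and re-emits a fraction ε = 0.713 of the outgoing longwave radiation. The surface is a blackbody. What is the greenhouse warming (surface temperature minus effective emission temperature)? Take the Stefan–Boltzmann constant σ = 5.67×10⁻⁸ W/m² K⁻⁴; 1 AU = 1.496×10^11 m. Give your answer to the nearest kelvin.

d = 3.23 × 1.496×10^11 m = 4.832×10^11 m.
S = L/(4πd²) = 4.976 W/m².
Effective emission temperature (TOA balance): σT_e⁴ = S(1−α)/4 = 1.033 W/m² → T_e = 65.32 K.
The surface balance (absorbed SW + ε·downward IR = σT_s⁴) with T_a⁴ = T_s⁴/2 reduces to T_s = T_e·[2/(2−ε)]^¼ = 72.94 K.
The atmosphere warms the surface by 7.611 K.

8 K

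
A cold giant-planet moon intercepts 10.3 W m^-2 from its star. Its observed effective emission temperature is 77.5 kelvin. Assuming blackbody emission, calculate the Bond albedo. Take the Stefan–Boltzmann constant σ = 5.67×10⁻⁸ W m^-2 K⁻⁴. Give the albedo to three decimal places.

0.206

Rearranging the radiative balance, α = 1 − 4σT⁴/S.
σT⁴ = 2.045 W m^-2, so 4σT⁴ = 8.182 W m^-2.
1−α = 8.182/10.30 = 0.7944, so α = 0.2056.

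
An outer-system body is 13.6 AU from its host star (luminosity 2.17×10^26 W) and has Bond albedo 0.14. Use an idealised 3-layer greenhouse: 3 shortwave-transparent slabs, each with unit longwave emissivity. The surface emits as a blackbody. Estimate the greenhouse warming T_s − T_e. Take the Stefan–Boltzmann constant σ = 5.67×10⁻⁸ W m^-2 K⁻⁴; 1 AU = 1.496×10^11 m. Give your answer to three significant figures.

d = 13.6 × 1.496×10^11 m = 2.035×10^12 m.
Flux at the orbit: S = L/(4πd²) = 2.17×10^26/(4π·(2.03×10^12)²) = 4.172 W m^-2.
The effective emission temperature is T_e = [S(1−α)/(4σ)]^¼ = 63.07 K.
T_s = (N+1)^(1/4)·T_e = 89.19 K.
Warming: T_s − T_e = 26.12 K.

26.1 K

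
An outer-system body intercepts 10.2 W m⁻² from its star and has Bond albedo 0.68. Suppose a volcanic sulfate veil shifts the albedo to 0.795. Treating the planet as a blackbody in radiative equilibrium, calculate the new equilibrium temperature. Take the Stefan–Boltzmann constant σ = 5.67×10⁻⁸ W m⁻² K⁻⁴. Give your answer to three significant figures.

55.1 kelvin

New equilibrium: T₂ = [(1−0.795)·10.20/(4σ)]^(1/4) = 55.10 K.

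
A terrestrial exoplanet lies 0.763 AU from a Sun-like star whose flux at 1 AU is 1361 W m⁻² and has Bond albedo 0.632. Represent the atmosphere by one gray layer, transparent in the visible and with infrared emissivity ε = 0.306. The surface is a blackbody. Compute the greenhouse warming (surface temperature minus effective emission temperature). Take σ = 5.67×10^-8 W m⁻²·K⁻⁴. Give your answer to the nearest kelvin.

11 kelvin

By the inverse-square law, S = 1361/0.763² = 2338 W m⁻².
Effective emission temperature (TOA balance): σT_e⁴ = S(1−α)/4 = 215.1 W m⁻² → T_e = 248.2 K.
For a single slab of emissivity ε, T_s⁴ = 2T_e⁴/(2−ε); thus T_s = 248.2·(1.181)^(1/4) = 258.7 K.
Greenhouse warming: T_s − T_e = 10.52 K.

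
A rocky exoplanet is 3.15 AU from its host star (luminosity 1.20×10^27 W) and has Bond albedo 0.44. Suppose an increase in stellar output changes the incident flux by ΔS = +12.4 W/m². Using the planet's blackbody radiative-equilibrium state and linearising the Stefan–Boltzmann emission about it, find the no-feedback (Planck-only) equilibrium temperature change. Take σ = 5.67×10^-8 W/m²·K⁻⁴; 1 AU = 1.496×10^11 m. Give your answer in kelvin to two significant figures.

1.3 K

Orbital distance: d = 3.15 AU = 4.712×10^11 m.
Spreading L over a sphere of radius d: S = 1.20×10^27/(4π·4.71×10^11²) = 430.0 W/m².
The baseline emission temperature is T_e = 180.5 K.
TOA radiative forcing: ΔF = (1−α)ΔS/4 = 0.56·(+12.4)/4 = 1.736 W/m².
Linearising σT⁴ gives d(σT⁴)/dT = 4σT_e³ = 1.334 W/m² per K.
Hence the no-feedback warming is ΔF/(4σT_e³) = 1.30 K.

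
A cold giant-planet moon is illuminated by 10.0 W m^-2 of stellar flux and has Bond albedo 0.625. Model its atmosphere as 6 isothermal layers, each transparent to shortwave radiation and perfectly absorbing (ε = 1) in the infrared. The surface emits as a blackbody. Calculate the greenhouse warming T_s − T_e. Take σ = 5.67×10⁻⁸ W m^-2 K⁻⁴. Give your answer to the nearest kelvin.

40 K

OLR = S(1−α)/4 = 0.9375 W m^-2; the top layer radiates at T_e = 63.77 K.
Surface: T_s = (7)^¼·T_e = 103.7 K.
So the greenhouse effect raises the surface by 103.7 − 63.77 = 39.96 K.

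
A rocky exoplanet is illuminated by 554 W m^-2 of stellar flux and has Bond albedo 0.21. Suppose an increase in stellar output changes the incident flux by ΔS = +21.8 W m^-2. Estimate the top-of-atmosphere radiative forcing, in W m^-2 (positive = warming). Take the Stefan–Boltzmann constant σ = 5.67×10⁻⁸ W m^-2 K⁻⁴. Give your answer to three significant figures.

TOA radiative forcing: ΔF = (1−α)ΔS/4 = 0.79·(+21.8)/4 = 4.306 W m^-2.

4.31 W m^-2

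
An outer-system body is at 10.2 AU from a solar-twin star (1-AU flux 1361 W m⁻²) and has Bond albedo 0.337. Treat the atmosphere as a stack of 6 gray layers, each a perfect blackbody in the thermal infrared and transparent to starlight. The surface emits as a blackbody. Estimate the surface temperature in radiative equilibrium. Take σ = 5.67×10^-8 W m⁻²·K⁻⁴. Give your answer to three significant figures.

128 K

By the inverse-square law, S = 1361/10.2² = 13.08 W m⁻².
OLR = S(1−α)/4 = 2.168 W m⁻²; the top layer radiates at T_e = 78.64 K.
For an N-layer opaque stack, T_s⁴ = (N+1)T_e⁴, hence T_s = (7)^(1/4)×78.64 K = 127.9 K.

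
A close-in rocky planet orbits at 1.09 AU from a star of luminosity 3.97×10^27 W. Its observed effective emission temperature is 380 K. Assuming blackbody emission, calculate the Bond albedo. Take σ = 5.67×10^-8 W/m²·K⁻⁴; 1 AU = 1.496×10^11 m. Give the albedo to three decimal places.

d = 1.09 × 1.496×10^11 m = 1.631×10^11 m.
S = L/(4πd²) = 11880 W/m².
Energy balance: S(1−α)/4 = σT⁴, so 1−α = 4σT⁴/S.
4σT⁴ = 4·5.67×10⁻⁸·(380)⁴ = 4729 W/m².
Hence α = 1 − 4729/11880 = 0.6020.

0.602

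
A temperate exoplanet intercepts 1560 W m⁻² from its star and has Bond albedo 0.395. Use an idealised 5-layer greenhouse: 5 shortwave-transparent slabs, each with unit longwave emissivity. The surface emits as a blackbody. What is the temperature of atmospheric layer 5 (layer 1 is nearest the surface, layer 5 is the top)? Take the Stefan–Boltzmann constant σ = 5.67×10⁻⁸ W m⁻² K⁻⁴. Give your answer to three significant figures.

254 kelvin

OLR = S(1−α)/4 = 235.9 W m⁻²; the top layer radiates at T_e = 254.0 K.
The net upward flux σT_e⁴ is constant between every pair of levels, so T_k⁴ = (N+1−k)T_e⁴.
T_5 = (1)^(1/4)·254.0 = 254.0 K.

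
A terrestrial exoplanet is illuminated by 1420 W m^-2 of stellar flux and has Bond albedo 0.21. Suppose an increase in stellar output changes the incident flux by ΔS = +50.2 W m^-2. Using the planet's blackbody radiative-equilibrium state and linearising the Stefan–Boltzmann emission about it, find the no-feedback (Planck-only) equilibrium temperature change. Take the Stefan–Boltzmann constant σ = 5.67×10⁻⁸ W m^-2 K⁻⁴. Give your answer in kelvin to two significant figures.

The baseline emission temperature is T_e = 265.2 K.
TOA radiative forcing: ΔF = (1−α)ΔS/4 = 0.79·(+50.2)/4 = 9.915 W m^-2.
Linearising σT⁴ gives d(σT⁴)/dT = 4σT_e³ = 4.230 W m^-2 per K.
Hence the no-feedback warming is ΔF/(4σT_e³) = 2.34 K.

2.3 K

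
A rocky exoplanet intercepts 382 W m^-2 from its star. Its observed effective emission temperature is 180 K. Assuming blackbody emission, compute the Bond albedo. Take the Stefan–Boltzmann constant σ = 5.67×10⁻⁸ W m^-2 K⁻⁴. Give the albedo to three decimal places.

0.377

From σT⁴ = S(1−α)/4 we invert for α: 1−α = 4σT⁴/S.
σT⁴ = 59.52 W m^-2, so 4σT⁴ = 238.1 W m^-2.
1−α = 238.1/382.0 = 0.6233, so α = 0.3767.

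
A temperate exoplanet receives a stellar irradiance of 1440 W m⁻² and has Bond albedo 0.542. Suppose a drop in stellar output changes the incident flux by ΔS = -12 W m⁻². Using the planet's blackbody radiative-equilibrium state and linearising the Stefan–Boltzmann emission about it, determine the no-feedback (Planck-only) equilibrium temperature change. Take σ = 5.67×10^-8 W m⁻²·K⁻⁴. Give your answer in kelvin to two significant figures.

-0.48 K

The baseline emission temperature is T_e = 232.2 K.
TOA radiative forcing: ΔF = (1−α)ΔS/4 = 0.458·(-12)/4 = -1.374 W m⁻².
Planck response: λ_P = 4σT_e³ = 4·5.67×10⁻⁸·(232.2)³ = 2.840 W m⁻²/K.
Hence the no-feedback warming is ΔF/(4σT_e³) = -0.484 K.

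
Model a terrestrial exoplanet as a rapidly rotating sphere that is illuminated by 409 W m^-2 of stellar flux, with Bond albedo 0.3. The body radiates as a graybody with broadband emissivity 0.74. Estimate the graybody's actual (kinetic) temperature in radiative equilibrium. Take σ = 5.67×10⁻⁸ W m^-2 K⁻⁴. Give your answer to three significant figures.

Absorbed flux (global mean): S(1−α)/4 = 409.0·0.7/4 = 71.57 W m^-2.
Equating to εσT⁴ with ε = 0.74: T = (71.57/0.74σ)^(1/4) = 203.2 K.

203 K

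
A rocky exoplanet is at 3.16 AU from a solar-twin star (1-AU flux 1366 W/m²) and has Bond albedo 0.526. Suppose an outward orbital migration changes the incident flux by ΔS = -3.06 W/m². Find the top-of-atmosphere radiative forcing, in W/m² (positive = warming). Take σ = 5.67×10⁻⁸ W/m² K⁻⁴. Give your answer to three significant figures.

Irradiance scales as 1/d², so S = 1366 W/m² × (1/3.16)² = 136.8 W/m².
TOA radiative forcing: ΔF = (1−α)ΔS/4 = 0.474·(-3.06)/4 = -0.3626 W/m².

-0.363 W/m²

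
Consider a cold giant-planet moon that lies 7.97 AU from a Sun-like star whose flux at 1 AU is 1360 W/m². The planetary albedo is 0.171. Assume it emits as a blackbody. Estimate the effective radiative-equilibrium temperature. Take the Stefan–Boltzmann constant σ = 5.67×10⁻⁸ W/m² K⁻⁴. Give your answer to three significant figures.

By the inverse-square law, S = 1360/7.97² = 21.41 W/m².
Averaging over the sphere, the absorbed flux is S(1−α)/4 = 4.437 W/m².
Set σT⁴ = 4.437 → T = (4.437/σ)^(1/4) = 94.06 K.

94.1 K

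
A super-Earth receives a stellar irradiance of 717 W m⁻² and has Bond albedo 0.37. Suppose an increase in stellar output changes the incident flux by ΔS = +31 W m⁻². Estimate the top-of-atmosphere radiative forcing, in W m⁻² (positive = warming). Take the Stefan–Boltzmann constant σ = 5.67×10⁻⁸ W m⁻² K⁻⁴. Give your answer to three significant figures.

ΔF = Δ[S(1−α)]/4 = (1−0.37)·+31/4 = 4.883 W m⁻².

4.88 W m⁻²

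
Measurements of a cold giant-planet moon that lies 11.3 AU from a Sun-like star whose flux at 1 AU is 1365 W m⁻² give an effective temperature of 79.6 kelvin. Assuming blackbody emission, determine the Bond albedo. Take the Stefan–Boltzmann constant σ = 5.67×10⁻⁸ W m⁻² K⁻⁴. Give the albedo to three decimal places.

0.148

By the inverse-square law, S = 1365/11.3² = 10.69 W m⁻².
Energy balance: S(1−α)/4 = σT⁴, so 1−α = 4σT⁴/S.
σT⁴ = 2.276 W m⁻², so 4σT⁴ = 9.105 W m⁻².
1−α = 9.105/10.69 = 0.8518, so α = 0.1482.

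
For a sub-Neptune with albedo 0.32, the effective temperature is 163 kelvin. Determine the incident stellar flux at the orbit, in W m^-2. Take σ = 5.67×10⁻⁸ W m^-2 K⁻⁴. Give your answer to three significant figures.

Invert the energy balance for S: S = 4σT⁴/(1−α).
The emitted flux is σT⁴ = 40.03 W m^-2.
S = 4·40.03/0.68 = 235.4 W m^-2.

235 W m^-2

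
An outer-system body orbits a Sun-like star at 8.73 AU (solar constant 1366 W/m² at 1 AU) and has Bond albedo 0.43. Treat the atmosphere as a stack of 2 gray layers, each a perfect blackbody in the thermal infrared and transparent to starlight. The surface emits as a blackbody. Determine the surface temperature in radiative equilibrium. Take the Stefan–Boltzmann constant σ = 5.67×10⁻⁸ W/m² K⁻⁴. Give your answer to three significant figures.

By the inverse-square law, S = 1366/8.73² = 17.92 W/m².
OLR = S(1−α)/4 = 2.554 W/m²; the top layer radiates at T_e = 81.92 K.
With N = 2 opaque layers, T_s = (N+1)^(1/4)·T_e = 3^(1/4)·81.92 = 107.8 K.

108 kelvin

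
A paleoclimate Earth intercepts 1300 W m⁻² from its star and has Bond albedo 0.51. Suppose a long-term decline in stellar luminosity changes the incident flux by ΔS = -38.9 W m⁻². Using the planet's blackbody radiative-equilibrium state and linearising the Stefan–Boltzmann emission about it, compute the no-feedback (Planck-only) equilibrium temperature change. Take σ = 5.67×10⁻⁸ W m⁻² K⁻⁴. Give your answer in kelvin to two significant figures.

-1.7 K

Reference equilibrium: T_e = [S(1−α)/(4σ)]^(1/4) = 230.2 K.
Only a fraction (1−α) is absorbed and it's spread over 4πR², so ΔF = (1−α)ΔS/4 = -4.765 W m⁻².
Planck response: λ_P = 4σT_e³ = 4·5.67×10⁻⁸·(230.2)³ = 2.767 W m⁻²/K.
ΔT₀ = ΔF/λ_P = -4.765/2.767 = -1.72 K.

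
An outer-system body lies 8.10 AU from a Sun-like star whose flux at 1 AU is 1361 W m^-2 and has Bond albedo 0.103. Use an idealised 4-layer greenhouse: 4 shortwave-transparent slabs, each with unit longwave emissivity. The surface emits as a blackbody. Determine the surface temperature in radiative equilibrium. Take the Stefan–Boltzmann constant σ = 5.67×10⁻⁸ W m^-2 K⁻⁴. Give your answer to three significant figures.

142 K

Irradiance scales as 1/d², so S = 1361 W m^-2 × (1/8.10)² = 20.74 W m^-2.
OLR = S(1−α)/4 = 4.652 W m^-2; the top layer radiates at T_e = 95.17 K.
With N = 4 opaque layers, T_s = (N+1)^(1/4)·T_e = 5^(1/4)·95.17 = 142.3 K.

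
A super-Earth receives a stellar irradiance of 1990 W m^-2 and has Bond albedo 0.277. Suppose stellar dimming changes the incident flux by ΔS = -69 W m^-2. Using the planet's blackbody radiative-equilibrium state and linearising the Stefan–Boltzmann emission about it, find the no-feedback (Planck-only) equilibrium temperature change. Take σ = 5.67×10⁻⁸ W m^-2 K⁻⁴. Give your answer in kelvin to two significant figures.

-2.4 K

Unperturbed T_e = [1990·(1−0.277)/(4σ)]^¼ = 282.2 K.
Only a fraction (1−α) is absorbed and it's spread over 4πR², so ΔF = (1−α)ΔS/4 = -12.47 W m^-2.
Planck response: λ_P = 4σT_e³ = 4·5.67×10⁻⁸·(282.2)³ = 5.098 W m^-2/K.
ΔT₀ = ΔF/λ_P = -12.47/5.098 = -2.45 K.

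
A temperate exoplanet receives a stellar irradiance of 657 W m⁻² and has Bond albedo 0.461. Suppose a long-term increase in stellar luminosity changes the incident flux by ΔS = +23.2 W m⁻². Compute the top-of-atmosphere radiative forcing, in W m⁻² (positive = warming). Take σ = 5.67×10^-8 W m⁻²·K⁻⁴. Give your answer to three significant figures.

TOA radiative forcing: ΔF = (1−α)ΔS/4 = 0.539·(+23.2)/4 = 3.126 W m⁻².

3.13 W m⁻²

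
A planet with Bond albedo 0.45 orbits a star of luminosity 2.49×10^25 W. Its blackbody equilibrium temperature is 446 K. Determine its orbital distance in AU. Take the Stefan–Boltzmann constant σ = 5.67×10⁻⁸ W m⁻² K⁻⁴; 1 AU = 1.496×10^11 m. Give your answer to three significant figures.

Required flux: S = 4σT⁴/(1−α) = 16320 W m⁻².
Then d = [L/(4πS)]^(1/2) = 1.102×10^10 m, i.e. 0.07366 AU.

0.0737 AU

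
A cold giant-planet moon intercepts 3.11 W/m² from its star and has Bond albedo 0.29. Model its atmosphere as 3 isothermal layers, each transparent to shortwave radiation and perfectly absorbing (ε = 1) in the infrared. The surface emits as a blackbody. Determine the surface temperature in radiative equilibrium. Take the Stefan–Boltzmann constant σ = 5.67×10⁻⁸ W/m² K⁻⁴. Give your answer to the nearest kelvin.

The effective emission temperature is T_e = [S(1−α)/(4σ)]^¼ = 55.86 K.
Layer-by-layer balance gives σT_s⁴ = (N+1)σT_e⁴, so T_s = 4^¼·55.86 = 79.00 K.

79 K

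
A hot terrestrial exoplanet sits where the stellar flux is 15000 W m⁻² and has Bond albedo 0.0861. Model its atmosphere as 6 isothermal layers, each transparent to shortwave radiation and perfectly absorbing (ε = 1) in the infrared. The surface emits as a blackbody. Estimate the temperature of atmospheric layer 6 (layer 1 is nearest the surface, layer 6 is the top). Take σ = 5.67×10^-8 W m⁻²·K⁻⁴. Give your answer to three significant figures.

496 K

Top-of-atmosphere balance: σT_e⁴ = S(1−α)/4 = 3427 W m⁻² → T_e = 495.8 K.
Each opaque layer satisfies 2T_j⁴ = T_{j−1}⁴ + T_{j+1}⁴, giving T_k⁴ = (N+1−k)T_e⁴.
T_6 = (1)^(1/4)·495.8 = 495.8 K.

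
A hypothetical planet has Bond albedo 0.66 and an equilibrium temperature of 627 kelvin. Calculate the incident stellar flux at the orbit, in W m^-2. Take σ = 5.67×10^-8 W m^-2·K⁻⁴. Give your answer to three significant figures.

Invert the energy balance for S: S = 4σT⁴/(1−α).
The emitted flux is σT⁴ = 8763 W m^-2.
So S = 4×8763/(1−0.66) = 1.031×10^5 W m^-2.

1.03×10^5 W m^-2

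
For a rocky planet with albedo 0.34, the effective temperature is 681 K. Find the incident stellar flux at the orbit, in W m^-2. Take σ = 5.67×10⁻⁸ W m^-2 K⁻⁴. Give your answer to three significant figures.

Invert the energy balance for S: S = 4σT⁴/(1−α).
The emitted flux is σT⁴ = 12190 W m^-2.
S = 4·12190/0.66 = 73910 W m^-2.

73900 W m^-2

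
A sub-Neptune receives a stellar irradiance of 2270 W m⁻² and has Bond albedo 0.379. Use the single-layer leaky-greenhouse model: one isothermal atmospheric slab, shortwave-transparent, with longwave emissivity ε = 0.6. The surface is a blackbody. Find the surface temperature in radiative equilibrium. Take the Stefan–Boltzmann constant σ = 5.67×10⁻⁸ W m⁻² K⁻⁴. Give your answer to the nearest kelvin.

307 kelvin

Effective emission temperature (TOA balance): σT_e⁴ = S(1−α)/4 = 352.4 W m⁻² → T_e = 280.8 K.
Surface balance with a leaky layer gives σT_s⁴ = σT_e⁴·2/(2−ε), so T_s = T_e·[2/(2−0.6)]^(1/4) = 307.0 K.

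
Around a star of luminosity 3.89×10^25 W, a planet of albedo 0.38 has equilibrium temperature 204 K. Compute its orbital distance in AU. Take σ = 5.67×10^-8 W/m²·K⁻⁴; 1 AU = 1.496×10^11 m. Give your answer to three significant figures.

The flux needed for this T is 4σT⁴/(1−0.38) = 633.5 W/m².
From L = 4πd²S, d = √(3.89×10^25/(4π·633.5)) = 6.990×10^10 m = 0.4673 AU.

0.467 AU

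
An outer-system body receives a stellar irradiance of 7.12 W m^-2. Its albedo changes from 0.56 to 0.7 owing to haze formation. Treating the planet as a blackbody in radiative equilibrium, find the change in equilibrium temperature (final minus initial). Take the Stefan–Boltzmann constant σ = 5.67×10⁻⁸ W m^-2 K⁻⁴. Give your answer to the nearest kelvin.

-6 K

With α = 0.56, T₁ = 60.96 K.
With α = 0.7, T₂ = 55.40 K.
Change: 55.40 − 60.96 = -5.566 K.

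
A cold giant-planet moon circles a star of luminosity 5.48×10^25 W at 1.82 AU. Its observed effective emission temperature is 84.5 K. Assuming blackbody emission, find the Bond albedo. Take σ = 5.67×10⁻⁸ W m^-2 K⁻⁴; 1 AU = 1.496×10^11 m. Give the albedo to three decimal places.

d = 1.82 × 1.496×10^11 m = 2.723×10^11 m.
Flux at the orbit: S = L/(4πd²) = 5.48×10^25/(4π·(2.72×10^11)²) = 58.83 W m^-2.
Rearranging the radiative balance, α = 1 − 4σT⁴/S.
σT⁴ = 2.891 W m^-2, so 4σT⁴ = 11.56 W m^-2.
Hence α = 1 − 11.56/58.83 = 0.8034.

0.803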